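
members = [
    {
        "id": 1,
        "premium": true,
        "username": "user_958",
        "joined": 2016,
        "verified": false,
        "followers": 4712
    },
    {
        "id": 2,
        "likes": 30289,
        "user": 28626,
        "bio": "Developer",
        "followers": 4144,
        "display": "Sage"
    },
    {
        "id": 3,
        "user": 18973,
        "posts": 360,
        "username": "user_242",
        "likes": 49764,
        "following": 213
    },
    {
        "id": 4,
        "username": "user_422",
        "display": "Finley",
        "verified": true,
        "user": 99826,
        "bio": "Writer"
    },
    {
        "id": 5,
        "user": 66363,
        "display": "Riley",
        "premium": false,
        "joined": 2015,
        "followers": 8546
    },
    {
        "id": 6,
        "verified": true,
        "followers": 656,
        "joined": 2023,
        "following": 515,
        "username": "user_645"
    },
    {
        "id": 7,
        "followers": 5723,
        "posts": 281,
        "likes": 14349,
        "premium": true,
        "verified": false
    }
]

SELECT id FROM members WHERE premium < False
[]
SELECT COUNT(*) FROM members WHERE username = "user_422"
1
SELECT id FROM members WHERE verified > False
[4, 6]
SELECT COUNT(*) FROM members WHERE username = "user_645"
1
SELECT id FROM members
[1, 2, 3, 4, 5, 6, 7]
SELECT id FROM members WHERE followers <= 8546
[1, 2, 5, 6, 7]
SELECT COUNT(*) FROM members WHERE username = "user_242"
1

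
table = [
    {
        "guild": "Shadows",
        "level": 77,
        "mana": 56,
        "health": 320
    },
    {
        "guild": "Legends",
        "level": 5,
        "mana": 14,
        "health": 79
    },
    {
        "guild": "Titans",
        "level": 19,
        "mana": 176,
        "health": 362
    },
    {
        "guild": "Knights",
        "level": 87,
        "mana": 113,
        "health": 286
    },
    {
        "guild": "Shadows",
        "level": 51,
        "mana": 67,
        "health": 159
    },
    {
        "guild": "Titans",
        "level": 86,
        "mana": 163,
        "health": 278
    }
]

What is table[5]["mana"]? 163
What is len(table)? 6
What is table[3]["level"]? 87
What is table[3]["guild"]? "Knights"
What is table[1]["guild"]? "Legends"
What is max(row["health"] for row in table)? 362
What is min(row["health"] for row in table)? 79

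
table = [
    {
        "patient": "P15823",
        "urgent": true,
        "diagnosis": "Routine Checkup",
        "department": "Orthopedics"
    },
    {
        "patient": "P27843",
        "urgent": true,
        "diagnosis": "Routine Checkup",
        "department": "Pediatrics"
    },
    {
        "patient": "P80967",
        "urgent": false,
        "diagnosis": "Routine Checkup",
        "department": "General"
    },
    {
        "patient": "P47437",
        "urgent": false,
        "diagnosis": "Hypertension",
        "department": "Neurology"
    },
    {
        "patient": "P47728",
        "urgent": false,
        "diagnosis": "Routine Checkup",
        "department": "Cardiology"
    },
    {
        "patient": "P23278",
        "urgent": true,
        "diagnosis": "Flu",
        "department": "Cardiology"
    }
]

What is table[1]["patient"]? "P27843"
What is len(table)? 6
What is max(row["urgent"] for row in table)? True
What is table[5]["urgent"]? True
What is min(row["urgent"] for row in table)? False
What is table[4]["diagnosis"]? "Routine Checkup"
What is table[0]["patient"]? "P15823"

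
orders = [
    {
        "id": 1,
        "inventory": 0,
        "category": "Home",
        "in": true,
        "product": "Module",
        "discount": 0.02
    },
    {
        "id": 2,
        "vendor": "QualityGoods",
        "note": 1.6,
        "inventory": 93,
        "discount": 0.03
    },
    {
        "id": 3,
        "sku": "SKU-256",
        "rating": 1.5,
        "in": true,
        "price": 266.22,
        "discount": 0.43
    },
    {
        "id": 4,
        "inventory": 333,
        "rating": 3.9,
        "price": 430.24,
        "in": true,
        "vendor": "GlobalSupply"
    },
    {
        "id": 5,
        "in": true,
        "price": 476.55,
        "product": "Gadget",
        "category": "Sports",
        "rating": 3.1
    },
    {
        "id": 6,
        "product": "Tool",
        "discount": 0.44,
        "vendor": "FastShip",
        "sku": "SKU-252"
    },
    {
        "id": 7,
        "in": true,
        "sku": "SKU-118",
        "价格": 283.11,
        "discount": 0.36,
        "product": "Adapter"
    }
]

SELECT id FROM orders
[1, 2, 3, 4, 5, 6, 7]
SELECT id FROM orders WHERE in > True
[]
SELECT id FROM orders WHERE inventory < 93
[1]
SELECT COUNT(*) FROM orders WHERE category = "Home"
1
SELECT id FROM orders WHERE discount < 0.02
[]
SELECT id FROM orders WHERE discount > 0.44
[]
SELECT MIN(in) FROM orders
True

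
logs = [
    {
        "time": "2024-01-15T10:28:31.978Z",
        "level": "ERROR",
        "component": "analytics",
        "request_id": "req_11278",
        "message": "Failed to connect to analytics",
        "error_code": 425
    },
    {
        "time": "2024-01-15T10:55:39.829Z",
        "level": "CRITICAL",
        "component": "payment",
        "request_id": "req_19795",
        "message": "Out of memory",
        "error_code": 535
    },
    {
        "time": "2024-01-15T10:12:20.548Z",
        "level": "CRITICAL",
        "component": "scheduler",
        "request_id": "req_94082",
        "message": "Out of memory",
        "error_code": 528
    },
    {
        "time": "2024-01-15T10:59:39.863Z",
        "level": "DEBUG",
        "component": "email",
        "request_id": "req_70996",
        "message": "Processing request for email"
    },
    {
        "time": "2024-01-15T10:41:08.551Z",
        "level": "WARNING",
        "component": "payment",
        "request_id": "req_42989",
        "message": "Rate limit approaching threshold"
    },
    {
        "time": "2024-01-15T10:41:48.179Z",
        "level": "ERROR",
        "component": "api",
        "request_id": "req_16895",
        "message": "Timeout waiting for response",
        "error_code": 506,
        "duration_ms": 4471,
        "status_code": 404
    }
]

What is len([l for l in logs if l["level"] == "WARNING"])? 1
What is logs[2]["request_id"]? "req_94082"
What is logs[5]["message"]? "Timeout waiting for response"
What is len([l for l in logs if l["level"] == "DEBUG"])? 1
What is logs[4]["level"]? "WARNING"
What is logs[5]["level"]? "ERROR"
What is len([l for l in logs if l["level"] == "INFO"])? 0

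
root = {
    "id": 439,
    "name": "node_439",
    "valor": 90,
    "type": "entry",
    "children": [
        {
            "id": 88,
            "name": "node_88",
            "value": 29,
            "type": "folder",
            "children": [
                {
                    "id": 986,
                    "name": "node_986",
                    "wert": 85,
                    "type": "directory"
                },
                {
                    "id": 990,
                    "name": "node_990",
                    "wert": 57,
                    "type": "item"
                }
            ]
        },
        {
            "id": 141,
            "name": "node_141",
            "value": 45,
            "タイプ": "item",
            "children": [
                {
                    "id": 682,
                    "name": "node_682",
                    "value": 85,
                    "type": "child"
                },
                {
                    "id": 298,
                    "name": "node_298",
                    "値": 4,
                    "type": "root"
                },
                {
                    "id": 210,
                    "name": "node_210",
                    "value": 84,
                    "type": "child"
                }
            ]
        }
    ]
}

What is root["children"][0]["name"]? "node_88"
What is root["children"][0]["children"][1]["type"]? "item"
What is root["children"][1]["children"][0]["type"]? "child"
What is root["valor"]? 90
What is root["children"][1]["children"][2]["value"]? 84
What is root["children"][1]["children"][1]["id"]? 298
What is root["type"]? "entry"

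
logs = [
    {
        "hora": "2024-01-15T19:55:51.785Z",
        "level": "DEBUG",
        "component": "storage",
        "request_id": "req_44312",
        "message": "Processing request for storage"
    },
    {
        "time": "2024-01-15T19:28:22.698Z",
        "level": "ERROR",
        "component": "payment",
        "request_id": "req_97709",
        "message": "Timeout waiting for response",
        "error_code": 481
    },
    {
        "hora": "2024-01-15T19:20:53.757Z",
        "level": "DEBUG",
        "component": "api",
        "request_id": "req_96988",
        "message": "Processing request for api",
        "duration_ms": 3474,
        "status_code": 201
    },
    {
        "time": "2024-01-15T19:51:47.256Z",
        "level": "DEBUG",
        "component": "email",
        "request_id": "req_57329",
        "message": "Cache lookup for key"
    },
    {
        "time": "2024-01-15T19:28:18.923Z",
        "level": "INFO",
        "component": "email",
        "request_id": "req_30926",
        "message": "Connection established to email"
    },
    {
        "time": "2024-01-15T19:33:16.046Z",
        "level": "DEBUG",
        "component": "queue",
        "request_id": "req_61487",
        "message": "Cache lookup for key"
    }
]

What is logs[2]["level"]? "DEBUG"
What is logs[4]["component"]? "email"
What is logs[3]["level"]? "DEBUG"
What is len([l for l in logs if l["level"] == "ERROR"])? 1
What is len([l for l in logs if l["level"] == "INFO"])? 1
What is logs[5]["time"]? "2024-01-15T19:33:16.046Z"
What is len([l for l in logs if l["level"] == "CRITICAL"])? 0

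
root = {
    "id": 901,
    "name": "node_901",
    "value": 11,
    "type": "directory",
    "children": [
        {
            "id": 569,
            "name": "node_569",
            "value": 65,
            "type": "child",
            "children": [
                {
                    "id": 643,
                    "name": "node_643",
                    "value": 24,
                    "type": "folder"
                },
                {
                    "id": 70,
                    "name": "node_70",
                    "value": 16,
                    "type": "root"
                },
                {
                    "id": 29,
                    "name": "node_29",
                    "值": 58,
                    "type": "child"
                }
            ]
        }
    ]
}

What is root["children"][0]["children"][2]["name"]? "node_29"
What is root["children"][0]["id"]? 569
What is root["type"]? "directory"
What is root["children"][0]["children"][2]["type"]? "child"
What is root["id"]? 901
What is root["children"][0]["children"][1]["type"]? "root"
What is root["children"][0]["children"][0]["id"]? 643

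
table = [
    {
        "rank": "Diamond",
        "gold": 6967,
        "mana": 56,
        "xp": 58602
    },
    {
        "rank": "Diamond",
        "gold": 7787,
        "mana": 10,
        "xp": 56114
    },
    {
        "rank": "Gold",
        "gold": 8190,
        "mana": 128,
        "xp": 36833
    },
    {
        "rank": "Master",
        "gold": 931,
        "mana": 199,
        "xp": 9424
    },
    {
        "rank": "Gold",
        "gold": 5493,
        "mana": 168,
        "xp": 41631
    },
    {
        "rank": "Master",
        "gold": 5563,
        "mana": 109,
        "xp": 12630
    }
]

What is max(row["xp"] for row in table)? 58602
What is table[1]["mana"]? 10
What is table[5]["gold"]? 5563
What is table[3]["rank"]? "Master"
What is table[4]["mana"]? 168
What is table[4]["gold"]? 5493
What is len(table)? 6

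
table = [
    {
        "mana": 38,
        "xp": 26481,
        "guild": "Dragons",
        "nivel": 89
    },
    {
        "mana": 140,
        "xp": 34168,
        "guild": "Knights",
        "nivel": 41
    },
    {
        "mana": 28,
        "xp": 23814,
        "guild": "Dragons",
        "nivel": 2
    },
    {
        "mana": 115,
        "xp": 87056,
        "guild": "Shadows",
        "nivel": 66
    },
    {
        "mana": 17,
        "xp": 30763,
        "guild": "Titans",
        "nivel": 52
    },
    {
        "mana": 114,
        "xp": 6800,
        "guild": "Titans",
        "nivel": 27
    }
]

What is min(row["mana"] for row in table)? 17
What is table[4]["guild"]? "Titans"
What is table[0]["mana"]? 38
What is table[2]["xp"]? 23814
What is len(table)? 6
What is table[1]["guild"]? "Knights"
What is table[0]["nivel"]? 89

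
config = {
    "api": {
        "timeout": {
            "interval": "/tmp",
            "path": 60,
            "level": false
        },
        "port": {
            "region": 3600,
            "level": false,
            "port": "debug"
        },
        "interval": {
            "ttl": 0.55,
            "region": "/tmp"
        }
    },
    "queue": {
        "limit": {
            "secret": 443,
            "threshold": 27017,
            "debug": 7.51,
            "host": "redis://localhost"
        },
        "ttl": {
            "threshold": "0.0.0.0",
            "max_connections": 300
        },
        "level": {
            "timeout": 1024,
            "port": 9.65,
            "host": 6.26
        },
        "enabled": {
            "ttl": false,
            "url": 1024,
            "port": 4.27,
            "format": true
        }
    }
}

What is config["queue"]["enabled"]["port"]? 4.27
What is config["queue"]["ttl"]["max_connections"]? 300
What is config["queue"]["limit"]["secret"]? 443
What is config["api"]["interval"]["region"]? "/tmp"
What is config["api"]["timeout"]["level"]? False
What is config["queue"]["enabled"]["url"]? 1024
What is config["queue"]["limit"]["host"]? "redis://localhost"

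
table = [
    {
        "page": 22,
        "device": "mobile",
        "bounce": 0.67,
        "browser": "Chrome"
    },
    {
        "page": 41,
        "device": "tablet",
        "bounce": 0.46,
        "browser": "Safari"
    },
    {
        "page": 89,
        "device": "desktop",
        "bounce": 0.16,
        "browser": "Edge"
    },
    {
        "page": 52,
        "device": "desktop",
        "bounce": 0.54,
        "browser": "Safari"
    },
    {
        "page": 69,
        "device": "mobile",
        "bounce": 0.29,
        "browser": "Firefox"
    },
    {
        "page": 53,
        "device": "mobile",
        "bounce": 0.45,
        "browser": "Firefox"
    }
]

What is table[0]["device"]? "mobile"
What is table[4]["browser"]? "Firefox"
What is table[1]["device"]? "tablet"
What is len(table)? 6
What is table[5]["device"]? "mobile"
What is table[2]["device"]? "desktop"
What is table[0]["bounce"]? 0.67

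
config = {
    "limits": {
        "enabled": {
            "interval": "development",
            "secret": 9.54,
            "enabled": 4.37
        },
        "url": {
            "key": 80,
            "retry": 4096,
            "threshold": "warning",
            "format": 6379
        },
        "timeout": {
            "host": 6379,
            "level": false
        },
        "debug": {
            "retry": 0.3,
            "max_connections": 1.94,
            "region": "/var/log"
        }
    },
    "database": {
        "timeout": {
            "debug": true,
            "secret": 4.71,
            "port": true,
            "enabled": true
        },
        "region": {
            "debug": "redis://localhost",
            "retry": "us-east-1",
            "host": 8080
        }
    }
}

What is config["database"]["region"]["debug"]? "redis://localhost"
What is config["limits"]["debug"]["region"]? "/var/log"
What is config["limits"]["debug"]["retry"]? 0.3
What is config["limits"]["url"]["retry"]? 4096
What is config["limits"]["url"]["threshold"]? "warning"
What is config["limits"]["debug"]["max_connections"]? 1.94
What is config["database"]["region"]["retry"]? "us-east-1"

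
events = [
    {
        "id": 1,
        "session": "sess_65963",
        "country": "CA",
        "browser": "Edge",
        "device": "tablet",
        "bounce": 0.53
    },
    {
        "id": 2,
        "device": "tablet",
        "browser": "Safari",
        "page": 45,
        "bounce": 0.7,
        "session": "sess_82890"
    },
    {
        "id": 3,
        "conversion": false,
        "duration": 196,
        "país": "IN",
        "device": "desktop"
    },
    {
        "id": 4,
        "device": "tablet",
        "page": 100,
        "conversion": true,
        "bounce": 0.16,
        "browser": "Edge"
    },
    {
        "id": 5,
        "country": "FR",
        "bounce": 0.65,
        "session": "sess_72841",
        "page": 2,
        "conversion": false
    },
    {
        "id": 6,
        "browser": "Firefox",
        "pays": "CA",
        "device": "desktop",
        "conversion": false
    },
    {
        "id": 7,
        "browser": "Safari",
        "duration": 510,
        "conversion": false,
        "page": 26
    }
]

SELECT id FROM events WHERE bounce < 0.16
[]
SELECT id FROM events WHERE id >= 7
[7]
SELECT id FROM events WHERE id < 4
[1, 2, 3]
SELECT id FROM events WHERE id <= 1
[1]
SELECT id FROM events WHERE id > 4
[5, 6, 7]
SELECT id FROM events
[1, 2, 3, 4, 5, 6, 7]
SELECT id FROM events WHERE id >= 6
[6, 7]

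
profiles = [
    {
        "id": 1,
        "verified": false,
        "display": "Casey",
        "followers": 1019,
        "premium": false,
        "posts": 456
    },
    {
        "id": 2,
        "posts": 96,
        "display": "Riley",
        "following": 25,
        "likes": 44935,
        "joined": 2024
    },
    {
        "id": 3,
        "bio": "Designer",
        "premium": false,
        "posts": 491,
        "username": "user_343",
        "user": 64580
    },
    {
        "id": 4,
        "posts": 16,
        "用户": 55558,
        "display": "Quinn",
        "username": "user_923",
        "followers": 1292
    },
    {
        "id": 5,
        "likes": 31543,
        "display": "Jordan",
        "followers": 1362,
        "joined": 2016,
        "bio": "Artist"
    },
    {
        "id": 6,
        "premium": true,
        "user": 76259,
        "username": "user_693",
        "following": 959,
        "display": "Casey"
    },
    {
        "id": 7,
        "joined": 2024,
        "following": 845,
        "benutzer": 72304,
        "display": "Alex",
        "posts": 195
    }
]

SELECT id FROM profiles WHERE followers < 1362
[1, 4]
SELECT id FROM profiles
[1, 2, 3, 4, 5, 6, 7]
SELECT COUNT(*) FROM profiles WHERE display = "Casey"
2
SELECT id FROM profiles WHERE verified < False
[]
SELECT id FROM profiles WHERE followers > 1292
[5]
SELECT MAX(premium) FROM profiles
True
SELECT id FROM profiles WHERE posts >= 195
[1, 3, 7]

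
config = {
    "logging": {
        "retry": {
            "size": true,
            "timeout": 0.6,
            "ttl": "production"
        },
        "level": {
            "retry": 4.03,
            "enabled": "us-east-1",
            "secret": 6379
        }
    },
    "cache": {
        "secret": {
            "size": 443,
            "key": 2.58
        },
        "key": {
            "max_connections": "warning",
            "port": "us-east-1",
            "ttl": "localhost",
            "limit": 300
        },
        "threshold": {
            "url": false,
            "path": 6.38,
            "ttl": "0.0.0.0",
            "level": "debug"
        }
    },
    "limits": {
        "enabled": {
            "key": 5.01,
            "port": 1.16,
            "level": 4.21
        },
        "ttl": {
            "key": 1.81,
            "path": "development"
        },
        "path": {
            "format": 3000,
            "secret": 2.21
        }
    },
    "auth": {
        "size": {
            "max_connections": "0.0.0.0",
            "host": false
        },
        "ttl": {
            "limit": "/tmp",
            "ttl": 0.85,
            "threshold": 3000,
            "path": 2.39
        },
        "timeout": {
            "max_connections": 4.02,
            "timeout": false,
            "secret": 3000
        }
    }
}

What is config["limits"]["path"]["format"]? 3000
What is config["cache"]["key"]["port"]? "us-east-1"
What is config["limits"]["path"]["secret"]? 2.21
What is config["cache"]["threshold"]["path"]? 6.38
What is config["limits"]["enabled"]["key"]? 5.01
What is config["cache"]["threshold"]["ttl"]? "0.0.0.0"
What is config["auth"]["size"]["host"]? False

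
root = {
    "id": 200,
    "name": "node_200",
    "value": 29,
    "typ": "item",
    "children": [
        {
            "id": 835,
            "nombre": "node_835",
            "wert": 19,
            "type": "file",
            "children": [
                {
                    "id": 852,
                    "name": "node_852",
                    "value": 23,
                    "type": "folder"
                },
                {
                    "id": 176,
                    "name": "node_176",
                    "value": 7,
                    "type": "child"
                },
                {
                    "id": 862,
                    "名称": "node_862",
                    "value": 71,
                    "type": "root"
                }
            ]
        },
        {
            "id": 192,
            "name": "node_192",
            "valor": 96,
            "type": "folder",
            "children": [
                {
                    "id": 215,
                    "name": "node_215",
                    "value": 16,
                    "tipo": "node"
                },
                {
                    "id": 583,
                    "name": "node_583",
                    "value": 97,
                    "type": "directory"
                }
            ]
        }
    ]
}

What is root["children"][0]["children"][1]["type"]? "child"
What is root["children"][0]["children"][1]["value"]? 7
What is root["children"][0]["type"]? "file"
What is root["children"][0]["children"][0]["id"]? 852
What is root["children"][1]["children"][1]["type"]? "directory"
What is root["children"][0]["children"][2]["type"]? "root"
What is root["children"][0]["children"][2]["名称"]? "node_862"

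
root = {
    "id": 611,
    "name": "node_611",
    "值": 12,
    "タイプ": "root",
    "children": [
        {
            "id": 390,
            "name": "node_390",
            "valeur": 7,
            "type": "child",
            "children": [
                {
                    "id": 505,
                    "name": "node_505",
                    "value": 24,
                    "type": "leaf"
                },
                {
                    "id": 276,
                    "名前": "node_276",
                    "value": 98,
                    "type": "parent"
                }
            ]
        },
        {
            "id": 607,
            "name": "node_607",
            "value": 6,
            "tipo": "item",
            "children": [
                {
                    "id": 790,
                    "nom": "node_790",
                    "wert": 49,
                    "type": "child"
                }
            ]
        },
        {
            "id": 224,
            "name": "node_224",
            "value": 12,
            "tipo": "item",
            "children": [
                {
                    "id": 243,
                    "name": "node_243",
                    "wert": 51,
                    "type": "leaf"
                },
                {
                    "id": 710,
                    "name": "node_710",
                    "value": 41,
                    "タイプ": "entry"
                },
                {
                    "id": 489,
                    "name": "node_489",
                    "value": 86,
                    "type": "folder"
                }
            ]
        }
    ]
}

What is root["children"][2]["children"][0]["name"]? "node_243"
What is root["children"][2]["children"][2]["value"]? 86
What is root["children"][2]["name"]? "node_224"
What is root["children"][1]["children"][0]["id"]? 790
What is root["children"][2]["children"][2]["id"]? 489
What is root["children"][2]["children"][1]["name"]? "node_710"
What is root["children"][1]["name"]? "node_607"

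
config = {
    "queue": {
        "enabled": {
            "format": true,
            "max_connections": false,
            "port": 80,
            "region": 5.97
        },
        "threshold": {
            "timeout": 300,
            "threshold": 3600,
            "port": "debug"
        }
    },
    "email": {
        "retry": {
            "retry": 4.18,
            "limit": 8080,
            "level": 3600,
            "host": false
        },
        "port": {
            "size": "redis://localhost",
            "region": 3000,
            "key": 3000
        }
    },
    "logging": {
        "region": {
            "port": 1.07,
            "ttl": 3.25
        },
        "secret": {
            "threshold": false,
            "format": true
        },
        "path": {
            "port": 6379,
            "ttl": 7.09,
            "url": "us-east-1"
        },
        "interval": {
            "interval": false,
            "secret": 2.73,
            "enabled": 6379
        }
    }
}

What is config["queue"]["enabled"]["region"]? 5.97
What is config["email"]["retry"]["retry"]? 4.18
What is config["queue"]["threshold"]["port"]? "debug"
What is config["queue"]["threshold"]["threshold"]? 3600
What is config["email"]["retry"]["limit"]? 8080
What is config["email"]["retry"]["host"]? False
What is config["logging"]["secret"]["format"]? True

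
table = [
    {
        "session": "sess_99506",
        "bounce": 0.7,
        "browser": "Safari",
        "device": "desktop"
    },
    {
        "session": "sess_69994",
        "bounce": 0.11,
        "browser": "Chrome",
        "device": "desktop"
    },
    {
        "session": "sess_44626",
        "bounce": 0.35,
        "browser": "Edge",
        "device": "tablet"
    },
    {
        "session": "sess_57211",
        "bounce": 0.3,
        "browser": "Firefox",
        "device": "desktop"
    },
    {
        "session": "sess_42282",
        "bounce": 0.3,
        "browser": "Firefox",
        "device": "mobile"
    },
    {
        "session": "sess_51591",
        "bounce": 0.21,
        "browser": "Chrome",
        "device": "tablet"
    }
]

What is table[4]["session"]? "sess_42282"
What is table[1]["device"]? "desktop"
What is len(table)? 6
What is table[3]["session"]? "sess_57211"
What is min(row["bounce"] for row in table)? 0.11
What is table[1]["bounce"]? 0.11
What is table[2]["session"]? "sess_44626"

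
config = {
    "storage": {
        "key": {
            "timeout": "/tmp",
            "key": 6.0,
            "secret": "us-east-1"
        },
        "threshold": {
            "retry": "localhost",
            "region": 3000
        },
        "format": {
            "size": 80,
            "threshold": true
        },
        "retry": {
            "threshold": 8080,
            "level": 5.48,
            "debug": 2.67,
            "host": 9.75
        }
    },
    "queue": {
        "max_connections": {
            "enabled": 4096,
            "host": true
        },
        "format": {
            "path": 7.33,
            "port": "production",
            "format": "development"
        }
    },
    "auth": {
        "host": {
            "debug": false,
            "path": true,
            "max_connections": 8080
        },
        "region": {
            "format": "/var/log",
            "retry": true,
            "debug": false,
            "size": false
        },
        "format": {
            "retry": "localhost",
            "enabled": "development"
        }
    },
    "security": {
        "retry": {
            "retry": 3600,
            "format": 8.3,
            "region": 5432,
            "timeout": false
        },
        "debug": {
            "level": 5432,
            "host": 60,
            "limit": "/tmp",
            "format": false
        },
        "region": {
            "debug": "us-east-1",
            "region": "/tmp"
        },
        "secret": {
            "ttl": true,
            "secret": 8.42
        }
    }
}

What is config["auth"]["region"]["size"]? False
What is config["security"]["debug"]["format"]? False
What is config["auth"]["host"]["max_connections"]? 8080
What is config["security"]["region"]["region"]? "/tmp"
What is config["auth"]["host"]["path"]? True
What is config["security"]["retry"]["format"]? 8.3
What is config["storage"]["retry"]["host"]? 9.75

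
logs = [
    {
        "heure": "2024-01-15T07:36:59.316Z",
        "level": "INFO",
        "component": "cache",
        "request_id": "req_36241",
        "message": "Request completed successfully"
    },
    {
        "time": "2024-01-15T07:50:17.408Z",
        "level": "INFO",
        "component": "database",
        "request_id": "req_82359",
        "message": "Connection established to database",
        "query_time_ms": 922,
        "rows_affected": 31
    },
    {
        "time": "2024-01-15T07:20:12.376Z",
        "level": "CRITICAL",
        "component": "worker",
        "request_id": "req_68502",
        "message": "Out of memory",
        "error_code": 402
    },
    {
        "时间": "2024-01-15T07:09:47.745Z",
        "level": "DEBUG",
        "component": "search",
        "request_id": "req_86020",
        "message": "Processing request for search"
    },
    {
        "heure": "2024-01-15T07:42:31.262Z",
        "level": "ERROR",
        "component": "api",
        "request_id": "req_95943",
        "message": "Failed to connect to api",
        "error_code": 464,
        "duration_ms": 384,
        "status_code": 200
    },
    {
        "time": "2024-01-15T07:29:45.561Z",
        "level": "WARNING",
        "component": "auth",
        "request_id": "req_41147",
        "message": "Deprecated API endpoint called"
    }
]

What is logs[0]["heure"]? "2024-01-15T07:36:59.316Z"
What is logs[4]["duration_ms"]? 384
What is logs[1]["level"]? "INFO"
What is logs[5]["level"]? "WARNING"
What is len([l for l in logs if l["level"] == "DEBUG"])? 1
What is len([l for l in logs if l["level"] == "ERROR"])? 1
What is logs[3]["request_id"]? "req_86020"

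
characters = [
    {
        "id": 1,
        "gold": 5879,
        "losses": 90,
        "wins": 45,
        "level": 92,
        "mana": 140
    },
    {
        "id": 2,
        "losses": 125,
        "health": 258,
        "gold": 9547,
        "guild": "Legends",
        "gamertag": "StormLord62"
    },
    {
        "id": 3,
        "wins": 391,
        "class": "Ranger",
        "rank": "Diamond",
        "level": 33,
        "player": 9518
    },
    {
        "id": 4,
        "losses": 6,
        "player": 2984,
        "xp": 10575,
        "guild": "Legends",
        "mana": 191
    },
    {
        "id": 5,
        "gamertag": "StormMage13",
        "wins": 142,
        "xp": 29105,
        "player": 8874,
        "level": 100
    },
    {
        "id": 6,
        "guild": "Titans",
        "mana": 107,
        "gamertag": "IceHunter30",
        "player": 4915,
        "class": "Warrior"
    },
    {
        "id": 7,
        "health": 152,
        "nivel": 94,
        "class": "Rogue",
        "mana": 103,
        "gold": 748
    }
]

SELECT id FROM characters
[1, 2, 3, 4, 5, 6, 7]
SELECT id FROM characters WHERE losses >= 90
[1, 2]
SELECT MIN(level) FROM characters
33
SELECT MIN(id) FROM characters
1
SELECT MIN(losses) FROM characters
6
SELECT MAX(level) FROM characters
100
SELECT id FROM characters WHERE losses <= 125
[1, 2, 4]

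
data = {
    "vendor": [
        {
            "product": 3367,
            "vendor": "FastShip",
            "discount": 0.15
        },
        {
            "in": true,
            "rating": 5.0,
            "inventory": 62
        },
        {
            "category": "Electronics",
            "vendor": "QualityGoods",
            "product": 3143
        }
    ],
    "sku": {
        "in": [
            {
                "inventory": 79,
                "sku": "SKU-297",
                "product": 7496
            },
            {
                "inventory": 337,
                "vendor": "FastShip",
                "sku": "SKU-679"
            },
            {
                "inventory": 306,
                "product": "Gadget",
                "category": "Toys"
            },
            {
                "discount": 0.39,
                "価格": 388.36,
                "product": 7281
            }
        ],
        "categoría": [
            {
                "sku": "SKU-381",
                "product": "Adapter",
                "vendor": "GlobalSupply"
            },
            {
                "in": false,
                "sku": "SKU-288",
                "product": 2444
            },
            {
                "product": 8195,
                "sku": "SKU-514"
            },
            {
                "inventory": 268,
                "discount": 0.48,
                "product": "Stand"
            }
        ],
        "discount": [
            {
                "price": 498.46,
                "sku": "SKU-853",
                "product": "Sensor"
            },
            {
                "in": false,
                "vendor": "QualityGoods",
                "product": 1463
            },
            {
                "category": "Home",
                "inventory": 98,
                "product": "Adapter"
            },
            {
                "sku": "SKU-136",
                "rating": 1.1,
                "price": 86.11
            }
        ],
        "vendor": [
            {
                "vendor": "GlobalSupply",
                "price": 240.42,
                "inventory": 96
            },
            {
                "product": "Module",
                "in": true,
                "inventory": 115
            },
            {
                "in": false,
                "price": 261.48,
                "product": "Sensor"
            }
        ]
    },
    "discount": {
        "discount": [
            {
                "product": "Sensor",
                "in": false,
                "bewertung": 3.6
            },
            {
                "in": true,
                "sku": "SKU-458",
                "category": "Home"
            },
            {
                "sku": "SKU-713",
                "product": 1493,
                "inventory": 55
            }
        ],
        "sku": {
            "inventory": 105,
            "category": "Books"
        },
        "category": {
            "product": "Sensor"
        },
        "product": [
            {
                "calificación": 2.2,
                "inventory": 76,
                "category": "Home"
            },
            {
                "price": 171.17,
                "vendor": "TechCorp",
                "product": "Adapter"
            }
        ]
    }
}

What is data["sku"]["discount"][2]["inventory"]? 98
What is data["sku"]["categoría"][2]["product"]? 8195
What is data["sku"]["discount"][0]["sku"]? "SKU-853"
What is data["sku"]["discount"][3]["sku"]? "SKU-136"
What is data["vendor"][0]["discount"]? 0.15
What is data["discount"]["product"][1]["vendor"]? "TechCorp"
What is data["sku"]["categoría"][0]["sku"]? "SKU-381"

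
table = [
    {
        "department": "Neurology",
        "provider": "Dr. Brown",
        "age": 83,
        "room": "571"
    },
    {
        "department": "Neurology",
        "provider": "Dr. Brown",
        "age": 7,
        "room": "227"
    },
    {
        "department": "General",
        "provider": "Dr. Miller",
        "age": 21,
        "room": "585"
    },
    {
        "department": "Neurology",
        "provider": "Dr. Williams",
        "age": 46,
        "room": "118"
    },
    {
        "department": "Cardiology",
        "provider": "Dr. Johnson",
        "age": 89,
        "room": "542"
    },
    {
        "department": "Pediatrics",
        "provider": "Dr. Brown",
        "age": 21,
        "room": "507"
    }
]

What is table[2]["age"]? 21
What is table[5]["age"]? 21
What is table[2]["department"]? "General"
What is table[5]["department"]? "Pediatrics"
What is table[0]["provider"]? "Dr. Brown"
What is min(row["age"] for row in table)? 7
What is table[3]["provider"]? "Dr. Williams"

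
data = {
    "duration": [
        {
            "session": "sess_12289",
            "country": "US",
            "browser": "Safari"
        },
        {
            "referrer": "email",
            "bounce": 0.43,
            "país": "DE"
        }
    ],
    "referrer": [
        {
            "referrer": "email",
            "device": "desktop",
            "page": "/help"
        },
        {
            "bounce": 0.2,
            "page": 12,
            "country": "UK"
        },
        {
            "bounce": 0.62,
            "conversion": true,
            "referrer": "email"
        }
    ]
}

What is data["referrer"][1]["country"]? "UK"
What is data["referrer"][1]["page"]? 12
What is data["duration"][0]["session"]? "sess_12289"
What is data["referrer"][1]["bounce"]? 0.2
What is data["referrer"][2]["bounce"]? 0.62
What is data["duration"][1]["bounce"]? 0.43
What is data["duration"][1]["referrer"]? "email"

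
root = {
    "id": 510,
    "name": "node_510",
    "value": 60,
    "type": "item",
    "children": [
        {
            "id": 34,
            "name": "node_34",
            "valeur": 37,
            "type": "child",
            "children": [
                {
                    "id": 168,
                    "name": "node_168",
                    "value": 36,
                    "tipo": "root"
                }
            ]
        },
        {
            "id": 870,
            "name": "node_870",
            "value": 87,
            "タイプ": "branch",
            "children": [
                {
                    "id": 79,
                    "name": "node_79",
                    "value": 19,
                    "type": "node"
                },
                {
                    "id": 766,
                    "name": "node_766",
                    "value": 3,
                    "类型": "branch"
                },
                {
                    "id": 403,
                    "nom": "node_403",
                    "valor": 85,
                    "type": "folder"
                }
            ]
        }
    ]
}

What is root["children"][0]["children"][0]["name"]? "node_168"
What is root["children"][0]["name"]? "node_34"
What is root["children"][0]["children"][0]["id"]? 168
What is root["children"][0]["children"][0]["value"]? 36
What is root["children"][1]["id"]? 870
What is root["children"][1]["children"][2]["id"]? 403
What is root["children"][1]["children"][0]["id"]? 79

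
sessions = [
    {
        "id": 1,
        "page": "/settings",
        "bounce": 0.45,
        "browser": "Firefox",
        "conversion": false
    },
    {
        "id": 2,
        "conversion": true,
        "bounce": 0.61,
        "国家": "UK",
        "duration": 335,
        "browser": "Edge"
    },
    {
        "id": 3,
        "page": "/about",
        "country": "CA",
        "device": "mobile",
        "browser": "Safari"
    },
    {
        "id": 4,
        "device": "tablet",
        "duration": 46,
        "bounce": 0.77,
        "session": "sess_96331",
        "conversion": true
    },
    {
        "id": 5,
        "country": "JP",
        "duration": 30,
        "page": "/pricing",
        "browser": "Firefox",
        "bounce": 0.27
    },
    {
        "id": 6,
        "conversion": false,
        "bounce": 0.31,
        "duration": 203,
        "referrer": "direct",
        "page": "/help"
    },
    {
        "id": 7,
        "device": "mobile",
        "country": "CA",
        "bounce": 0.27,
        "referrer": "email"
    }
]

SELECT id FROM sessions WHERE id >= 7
[7]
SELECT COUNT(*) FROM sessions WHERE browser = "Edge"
1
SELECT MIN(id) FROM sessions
1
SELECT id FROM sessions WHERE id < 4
[1, 2, 3]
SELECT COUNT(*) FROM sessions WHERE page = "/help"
1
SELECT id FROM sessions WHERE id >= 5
[5, 6, 7]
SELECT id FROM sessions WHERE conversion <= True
[1, 2, 4, 6]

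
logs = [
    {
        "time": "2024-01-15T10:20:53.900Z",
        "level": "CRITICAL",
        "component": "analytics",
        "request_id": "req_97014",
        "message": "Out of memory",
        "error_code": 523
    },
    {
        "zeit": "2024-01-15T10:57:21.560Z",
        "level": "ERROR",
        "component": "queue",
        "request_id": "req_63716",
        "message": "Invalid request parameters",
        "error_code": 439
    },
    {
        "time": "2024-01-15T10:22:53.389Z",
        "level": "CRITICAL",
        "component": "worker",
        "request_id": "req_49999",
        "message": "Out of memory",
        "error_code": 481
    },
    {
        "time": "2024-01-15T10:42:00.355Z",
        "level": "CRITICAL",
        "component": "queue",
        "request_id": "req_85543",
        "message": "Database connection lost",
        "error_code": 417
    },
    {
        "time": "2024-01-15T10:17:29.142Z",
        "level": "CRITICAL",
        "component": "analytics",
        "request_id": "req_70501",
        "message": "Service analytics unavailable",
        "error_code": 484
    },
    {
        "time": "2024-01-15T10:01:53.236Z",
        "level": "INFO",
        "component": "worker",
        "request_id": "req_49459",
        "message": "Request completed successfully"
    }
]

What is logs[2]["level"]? "CRITICAL"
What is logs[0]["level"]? "CRITICAL"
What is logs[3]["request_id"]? "req_85543"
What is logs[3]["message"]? "Database connection lost"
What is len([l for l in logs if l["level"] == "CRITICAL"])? 4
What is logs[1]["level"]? "ERROR"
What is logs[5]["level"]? "INFO"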